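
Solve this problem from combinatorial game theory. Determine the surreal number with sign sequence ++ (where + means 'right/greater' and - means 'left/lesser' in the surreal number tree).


Sign expansion: ++
Rule: track bounds (lo, hi), initially (-inf, +inf). On '+', the current value becomes lo and we move to the simplest number in (value, hi): value + 1 if hi = +inf, otherwise the midpoint (value + hi)/2. On '-', the current value becomes hi and we move to value - 1 if lo = -inf, otherwise the midpoint (lo + value)/2.
Start at 0.
Step 1: sign = +, move right. Bounds: (0, +inf). Value = 1
Step 2: sign = +, move right. Bounds: (1, +inf). Value = 2
The surreal number with sign expansion ++ is 2.

2


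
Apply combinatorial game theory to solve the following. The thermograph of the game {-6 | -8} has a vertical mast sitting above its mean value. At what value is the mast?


Game = {-6 | -8}, a switch {a | b} with numbers a > b.
Its thermograph has left wall a - t and right wall b + t, which meet at t = (a - b)/2, where both equal (a + b)/2. So the mast (mean value) is at (a + b)/2.
Mean = (-6 + (-8))/2 = -14/2 = -7

-7


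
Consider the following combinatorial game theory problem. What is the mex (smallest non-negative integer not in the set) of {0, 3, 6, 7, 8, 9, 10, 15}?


Set = {0, 3, 6, 7, 8, 9, 10, 15}
0 is in the set.
1 is NOT in the set. This is the mex.
mex = 1

1


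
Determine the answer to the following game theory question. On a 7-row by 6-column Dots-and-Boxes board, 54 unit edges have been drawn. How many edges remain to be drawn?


Grid: 7 x 6 boxes, i.e. 8 rows and 7 columns of dots.
Horizontal edges: (rows + 1) * cols = 8 * 6 = 48
Vertical edges: rows * (cols + 1) = 7 * 7 = 49
Total edges: 48 + 49 = 97
Edges drawn: 54
Remaining: 97 - 54 = 43

43


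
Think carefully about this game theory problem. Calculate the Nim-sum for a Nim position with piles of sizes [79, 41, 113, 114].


We need the XOR (exclusive or) of all pile sizes.
After XOR-ing pile 1 (size 79): 0 XOR 79 = 79
After XOR-ing pile 2 (size 41): 79 XOR 41 = 102
After XOR-ing pile 3 (size 113): 102 XOR 113 = 23
After XOR-ing pile 4 (size 114): 23 XOR 114 = 101
The Nim-value of this position is 101.

101


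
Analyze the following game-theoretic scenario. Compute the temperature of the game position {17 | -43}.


The game is {17 | -43}, a switch {a | b} with numbers a > b.
Cooling {a | b} by t gives {a - t | b + t}, which stops being hot when a - t = b + t, i.e. at t = (a - b)/2. So the temperature of a switch is (a - b)/2.
Temperature = (Left option - Right option) / 2
= (17 - (-43)) / 2
= 60 / 2
= 30

30


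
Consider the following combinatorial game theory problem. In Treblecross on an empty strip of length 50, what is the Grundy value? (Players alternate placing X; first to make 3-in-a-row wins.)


Treblecross: place X on empty cells; 3-in-a-row wins.
Playing within two cells of an existing X lets the opponent win at once, so sensible play treats the cells i-2..i+2 around each X as dead. The player left with no safe cell loses, so this is a normal-play take-away game on strips of safe cells.
Placing X at cell i (0-indexed) of a strip of k safe cells leaves independent strips of sizes max(0, i-2) and max(0, k-i-3). Hence G(k) = mex{ G(max(0,i-2)) XOR G(max(0,k-i-3)) : 0 <= i < k }, with G(0) = 0.
G(1): splits (0,0):0^0=0 -> mex({0}) = 1
G(2): splits (0,0):0^0=0 -> mex({0}) = 1
G(3): splits (0,0):0^0=0 -> mex({0}) = 1
G(4): splits (0,1):0^1=1 (0,0):0^0=0 -> mex({0, 1}) = 2
G(5): splits (0,2):0^1=1 (0,1):0^1=1 (0,0):0^0=0 -> mex({0, 1}) = 2
G(6) = mex({1}) = 0
G(7) = mex({0, 1, 2}) = 3
G(8) = mex({0, 1, 2}) = 3
G(9) = mex({0, 2}) = 1
G(10) = mex({0, 2, 3}) = 1
G(11) = mex({0, 3}) = 1
G(12) = mex({1, 3}) = 0
G(13) = mex({0, 1, 2, 3}) = 4
G(14) = mex({0, 1, 2}) = 3
G(15) = mex({0, 1, 2}) = 3
G(16) = mex({0, 1, 2, 4}) = 3
G(17) = mex({0, 1, 3, 4}) = 2
G(18) = mex({0, 1, 3, 4}) = 2
G(19) = mex({0, 1, 3, 5}) = 2
G(20) = mex({0, 1, 2, 3, 5}) = 4
G(21) = mex({0, 1, 2, 3, 5}) = 4
G(22) = mex({1, 2, 6}) = 0
G(23) = mex({0, 1, 2, 3, 4, 6}) = 5
G(24) = mex({0, 1, 2, 3, 4}) = 5
G(25) = mex({0, 1, 3, 4, 7}) = 2
G(26) = mex({0, 1, 3, 4, 5, 7}) = 2
G(27) = mex({0, 1, 3, 5}) = 2
G(28) = mex({0, 1, 2, 5}) = 3
G(29) = mex({0, 1, 2, 4, 5, 6}) = 3
G(30) = mex({1, 2, 4, 6}) = 0
G(31) = mex({0, 1, 2, 3, 4, 6}) = 5
G(32) = mex({1, 2, 3, 4, 7}) = 0
G(33) = mex({0, 3, 7}) = 1
G(34) = mex({0, 2, 3, 5, 7}) = 1
G(35) = mex({0, 2, 3, 5, 6}) = 1
G(36) = mex({0, 1, 2, 5, 6}) = 3
G(37) = mex({0, 1, 2, 4, 5, 6}) = 3
G(38) = mex({0, 1, 2, 4}) = 3
G(39) = mex({0, 1, 2, 3, 4, 7}) = 5
G(40) = mex({0, 1, 2, 3, 4, 5, 7}) = 6
G(41) = mex({0, 1, 2, 3, 5, 7}) = 4
G(42) = mex({0, 1, 2, 3, 5, 6, 7}) = 4
G(43) = mex({0, 2, 3, 5, 6}) = 1
G(44) = mex({1, 2, 3, 4, 5, 6}) = 0
G(45) = mex({0, 1, 2, 3, 4, 6, 7}) = 5
G(46) = mex({0, 1, 2, 3, 4, 7}) = 5
G(47) = mex({0, 1, 2, 3, 4, 5, 7}) = 6
G(48) = mex({0, 1, 2, 3, 4, 5, 7}) = 6
G(49) = mex({0, 1, 3, 4, 5, 7}) = 2
G(50) = mex({0, 1, 2, 3, 4, 5, 6}) = 7
Therefore G(50) = 7.

7


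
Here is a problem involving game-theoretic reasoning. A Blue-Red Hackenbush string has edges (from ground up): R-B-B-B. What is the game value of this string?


Edges (from ground): R-B-B-B
By Berlekamp's sign-expansion rule, a Blue-Red Hackenbush stalk has the value of the surreal number whose sign sequence is the edge sequence with B -> + and R -> -.
Sign sequence: -+++
Trace the sign expansion in the surreal number tree, starting from 0:
Edge 1: R (sign -) -> bounds (-inf, 0), value = -1
Edge 2: B (sign +) -> bounds (-1, 0), value = -1/2
Edge 3: B (sign +) -> bounds (-1/2, 0), value = -1/4
Edge 4: B (sign +) -> bounds (-1/4, 0), value = -1/8
Game value = -1/8

-1/8


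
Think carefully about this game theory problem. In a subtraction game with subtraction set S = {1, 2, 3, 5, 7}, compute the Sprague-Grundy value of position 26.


The subtraction set is S = {1, 2, 3, 5, 7}.
G(k) = mex{ G(k - s) : s in S, s <= k }. We compute iteratively: G(0) = 0.
G(1) = mex({0}) = 1
G(2) = mex({0, 1}) = 2
G(3) = mex({0, 1, 2}) = 3
G(4) = mex({1, 2, 3}) = 0
G(5) = mex({0, 2, 3}) = 1
G(6) = mex({0, 1, 3}) = 2
G(7) = mex({0, 1, 2}) = 3
G(8) = mex({1, 2, 3}) = 0
G(9) = mex({0, 2, 3}) = 1
G(10) = mex({0, 1, 3}) = 2
Observe that G(4)..G(10) = 0, 1, 2, 3, 0, 1, 2 repeats G(0)..G(6) = 0, 1, 2, 3, 0, 1, 2.
For k >= max(S) = 7, G(k) is determined by the previous 7 values G(k-7)..G(k-1); a window of 7 consecutive values has recurred shifted by 4, so by induction G(k + 4) = G(k) for all k >= 0: the sequence is periodic from the start with period 4.
One period: G(0..3) = 0, 1, 2, 3.
26 mod 4 = 2, so G(26) = G(2) = 2.

2


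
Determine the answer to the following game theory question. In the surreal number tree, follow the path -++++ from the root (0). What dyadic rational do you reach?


Sign expansion: -++++
Rule: track bounds (lo, hi), initially (-inf, +inf). On '+', the current value becomes lo and we move to the simplest number in (value, hi): value + 1 if hi = +inf, otherwise the midpoint (value + hi)/2. On '-', the current value becomes hi and we move to value - 1 if lo = -inf, otherwise the midpoint (lo + value)/2.
Start at 0.
Step 1: sign = -, move left. Bounds: (-inf, 0). Value = -1
Step 2: sign = +, move right. Bounds: (-1, 0). Value = -1/2
Step 3: sign = +, move right. Bounds: (-1/2, 0). Value = -1/4
Step 4: sign = +, move right. Bounds: (-1/4, 0). Value = -1/8
Step 5: sign = +, move right. Bounds: (-1/8, 0). Value = -1/16
The surreal number with sign expansion -++++ is -1/16.

-1/16


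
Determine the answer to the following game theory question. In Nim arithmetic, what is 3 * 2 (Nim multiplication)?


Nim multiplication is bilinear over XOR: (u XOR v) * w = (u*w) XOR (v*w).
So we split each operand into its bit components and XOR the pairwise Nim products.
3 = 1 + 2 (as XOR of powers of 2).
2 = 2 (as XOR of powers of 2).
Using the standard Nim-product table on single bits:
  2*2 = 3,   2*4 = 8,   2*8 = 12,
  4*4 = 6,   4*8 = 11,  8*8 = 13,
and  1*x = x (identity), k*l = l*k (commutative).
Pairwise Nim products:
  1 * 2 = 2
  2 * 2 = 3
XOR them: 2 XOR 3 = 1.
Result: 3 * 2 = 1 (in Nim).

1


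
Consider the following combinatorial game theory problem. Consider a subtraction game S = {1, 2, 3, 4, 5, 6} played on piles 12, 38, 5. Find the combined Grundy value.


Subtraction set: {1, 2, 3, 4, 5, 6}
For this subtraction set, G(n) = n mod 7 (period = max + 1 = 7).
Pile 1 (size 12): G(12) = 12 mod 7 = 5
Pile 2 (size 38): G(38) = 38 mod 7 = 3
Pile 3 (size 5): G(5) = 5 mod 7 = 5
Total Grundy value = XOR of all: 5 XOR 3 XOR 5 = 3

3


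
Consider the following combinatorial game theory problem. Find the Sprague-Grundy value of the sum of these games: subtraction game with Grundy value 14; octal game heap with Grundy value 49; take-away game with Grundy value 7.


By the Sprague-Grundy theorem, the Grundy value of a sum of games is the XOR of individual Grundy values.
subtraction game: Grundy value = 14. Running XOR: 0 XOR 14 = 14
octal game heap: Grundy value = 49. Running XOR: 14 XOR 49 = 63
take-away game: Grundy value = 7. Running XOR: 63 XOR 7 = 56
The combined Grundy value is 56.

56


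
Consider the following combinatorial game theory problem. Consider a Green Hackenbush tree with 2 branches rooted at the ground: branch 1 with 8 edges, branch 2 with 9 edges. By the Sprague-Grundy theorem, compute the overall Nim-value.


The tree has 2 branches from the ground vertex.
In Green Hackenbush, the Nim-value of a simple path of length k is k.
Branch 1: length 8, Nim-value = 8
Branch 2: length 9, Nim-value = 9
Total Nim-value = XOR of all branch values:
0 XOR 8 = 8
8 XOR 9 = 1
Nim-value of the tree = 1

1


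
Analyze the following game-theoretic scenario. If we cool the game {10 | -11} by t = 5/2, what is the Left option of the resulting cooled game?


Original game: {10 | -11} (a switch {a | b} with a > b).
Cooling by t (for t below the temperature (a - b)/2 = 21/2) taxes each move by t: {a | b} cooled by t is {a - t | b + t}.
Cooling amount: t = 5/2
Cooled Left option: 10 - 5/2 = 15/2
Cooled Right option: -11 + 5/2 = -17/2
Cooled game: {15/2 | -17/2}
Left option = 15/2

15/2


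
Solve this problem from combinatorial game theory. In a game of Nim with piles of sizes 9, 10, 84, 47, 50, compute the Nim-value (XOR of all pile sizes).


We need the XOR (exclusive or) of all pile sizes.
After XOR-ing pile 1 (size 9): 0 XOR 9 = 9
After XOR-ing pile 2 (size 10): 9 XOR 10 = 3
After XOR-ing pile 3 (size 84): 3 XOR 84 = 87
After XOR-ing pile 4 (size 47): 87 XOR 47 = 120
After XOR-ing pile 5 (size 50): 120 XOR 50 = 74
The Nim-value of this position is 74.

74


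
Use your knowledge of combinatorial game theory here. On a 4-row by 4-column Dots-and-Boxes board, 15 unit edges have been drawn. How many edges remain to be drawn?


Grid: 4 x 4 boxes, i.e. 5 rows and 5 columns of dots.
Horizontal edges: (rows + 1) * cols = 5 * 4 = 20
Vertical edges: rows * (cols + 1) = 4 * 5 = 20
Total edges: 20 + 20 = 40
Edges drawn: 15
Remaining: 40 - 15 = 25

25


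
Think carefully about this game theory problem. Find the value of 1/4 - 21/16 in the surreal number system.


x = 1/4, y = 21/16
Converting to common denominator: 16
x = 4/16, y = 21/16
x - y = 1/4 - 21/16 = -17/16

-17/16


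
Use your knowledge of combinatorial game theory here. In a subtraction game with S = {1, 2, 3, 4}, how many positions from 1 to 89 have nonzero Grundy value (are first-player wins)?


Subtraction set S = {1, 2, 3, 4}, so G(n) = n mod 5.
G(n) = 0 when n is a multiple of 5.
Multiples of 5 in [1, 89]: 17
N-positions (nonzero Grundy) = 89 - 17 = 72

72


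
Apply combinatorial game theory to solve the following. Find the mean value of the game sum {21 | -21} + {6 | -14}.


G1 = {21 | -21}, G2 = {6 | -14}
Each is a switch {a | b} with numbers a > b; its mean value is (a + b)/2, and mean value is additive over game sums: m(G1 + G2) = m(G1) + m(G2).
Mean of G1 = (21 + (-21))/2 = 0/2 = 0
Mean of G2 = (6 + (-14))/2 = -8/2 = -4
Mean of G1 + G2 = 0 + -4 = -4

-4


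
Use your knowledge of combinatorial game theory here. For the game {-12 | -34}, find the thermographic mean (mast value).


Game = {-12 | -34}, a switch {a | b} with numbers a > b.
Its thermograph has left wall a - t and right wall b + t, which meet at t = (a - b)/2, where both equal (a + b)/2. So the mast (mean value) is at (a + b)/2.
Mean = (-12 + (-34))/2 = -46/2 = -23

-23


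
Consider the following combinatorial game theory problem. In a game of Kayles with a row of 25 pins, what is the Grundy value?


Kayles: a move removes 1 or 2 adjacent pins from a contiguous row.
Removing pins from a row of k leaves two independent rows (a, b) with a + b = k - 1 (one pin) or a + b = k - 2 (two pins); an end removal gives a = 0.
By Sprague-Grundy, G(k) = mex{ G(a) XOR G(b) } over all these splits. G(0) = 0.
G(1): splits (0,0):0^0=0 -> mex({0}) = 1
G(2): splits (0,1):0^1=1 (0,0):0^0=0 -> mex({0, 1}) = 2
G(3): splits (0,2):0^2=2 (1,1):1^1=0 (0,1):0^1=1 -> mex({0, 1, 2}) = 3
G(4): splits (0,3):0^3=3 (1,2):1^2=3 (0,2):0^2=2 (1,1):1^1=0 -> mex({0, 2, 3}) = 1
G(5): splits (0,4):0^1=1 (1,3):1^3=2 (2,2):2^2=0 (0,3):0^3=3 (1,2):1^2=3 -> mex({0, 1, 2, 3}) = 4
G(6) = mex({0, 1, 2, 4}) = 3
G(7) = mex({0, 1, 3, 4, 5}) = 2
G(8) = mex({0, 2, 3, 5, 6}) = 1
G(9) = mex({0, 1, 2, 3, 6, 7}) = 4
G(10) = mex({0, 1, 3, 4, 5, 7}) = 2
G(11) = mex({0, 1, 2, 3, 4, 5}) = 6
G(12) = mex({0, 1, 2, 3, 5, 6, 7}) = 4
G(13) = mex({0, 2, 3, 4, 6, 7}) = 1
G(14) = mex({0, 1, 4, 5, 6, 7}) = 2
G(15) = mex({0, 1, 2, 3, 4, 5, 6}) = 7
G(16) = mex({0, 2, 3, 5, 6, 7}) = 1
G(17) = mex({0, 1, 2, 3, 5, 6, 7}) = 4
G(18) = mex({0, 1, 2, 4, 5, 6}) = 3
G(19) = mex({0, 1, 3, 4, 5, 7}) = 2
G(20) = mex({0, 2, 3, 4, 5, 6, 7}) = 1
G(21) = mex({0, 1, 2, 3, 5, 6, 7}) = 4
G(22) = mex({0, 1, 2, 3, 4, 5, 7}) = 6
G(23) = mex({0, 1, 2, 3, 4, 5, 6}) = 7
G(24) = mex({0, 1, 2, 3, 5, 6, 7}) = 4
G(25) = mex({0, 2, 3, 4, 6, 7}) = 1
Therefore G(25) = 1.

1


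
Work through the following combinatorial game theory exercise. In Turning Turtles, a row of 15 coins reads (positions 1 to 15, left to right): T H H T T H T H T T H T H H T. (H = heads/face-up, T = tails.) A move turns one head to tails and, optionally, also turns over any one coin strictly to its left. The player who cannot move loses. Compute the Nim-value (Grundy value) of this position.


Coins: T H H T T H T H T T H T H H T
Key fact: a single head at position k behaves exactly like a Nim heap of size k (turning it to T and optionally flipping a coin at j < k corresponds to moving the heap from k to j, or to 0), and heads combine as a disjunctive sum (two heads at the same place would cancel, matching j XOR j = 0). So the Nim-value is the XOR of the 1-indexed positions of the heads.
Face-up positions (1-indexed): [2, 3, 6, 8, 11, 13, 14]
XOR 0 with 2: 0 XOR 2 = 2
XOR 2 with 3: 2 XOR 3 = 1
XOR 1 with 6: 1 XOR 6 = 7
XOR 7 with 8: 7 XOR 8 = 15
XOR 15 with 11: 15 XOR 11 = 4
XOR 4 with 13: 4 XOR 13 = 9
XOR 9 with 14: 9 XOR 14 = 7
Nim-value = 7

7


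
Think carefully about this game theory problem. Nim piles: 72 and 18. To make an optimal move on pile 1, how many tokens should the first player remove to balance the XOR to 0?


Piles: 72 and 18
Current XOR: 72 XOR 18 = 90 (non-zero, so this is an N-position).
To make the XOR zero, we need to find a move that balances the piles.
For pile 1 (size 72): target = 72 XOR 90 = 18
We reduce pile 1 from 72 to 18.
Tokens removed: 72 - 18 = 54
Verification: 18 XOR 18 = 0

54


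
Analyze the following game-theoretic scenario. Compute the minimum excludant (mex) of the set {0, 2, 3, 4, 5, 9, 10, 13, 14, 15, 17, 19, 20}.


Set = {0, 2, 3, 4, 5, 9, 10, 13, 14, 15, 17, 19, 20}
0 is in the set.
1 is NOT in the set. This is the mex.
mex = 1

1


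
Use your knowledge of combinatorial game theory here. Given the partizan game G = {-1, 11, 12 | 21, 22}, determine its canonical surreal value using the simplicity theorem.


Left options: {-1, 11, 12}, max = 12
Right options: {21, 22}, min = 21
All options are numbers and max(Left) < min(Right), so by the simplicity theorem the value is the simplest (earliest-born) number strictly between 12 and 21.
Integers 13 through 20 all lie strictly between 12 and 21.
Among integers, the simplest (lowest birthday = smallest |n|; 0 is born on day 0, +-n on day n) is 13.
No non-integer in the interval can be simpler: if x is a non-integer in the interval, then floor(x) or ceil(x) also lies in the interval (the interval contains an integer), and both are proper prefixes of x's sign expansion, i.e. born earlier. So the game value is 13.
Game value = 13

13


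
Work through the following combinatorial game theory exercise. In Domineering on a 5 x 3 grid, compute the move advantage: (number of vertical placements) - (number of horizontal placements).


Board is 5 x 3 (rows x cols).
Left (vertical) placements: (rows-1) * cols = 4 * 3 = 12
Right (horizontal) placements: rows * (cols-1) = 5 * 2 = 10
Advantage = Left - Right = 12 - 10 = 2

2


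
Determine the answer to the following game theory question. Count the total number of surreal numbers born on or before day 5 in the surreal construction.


Day 0: {|} = 0 is born. Count = 1.
Day n: the number of surreal numbers born by day n is 2^(n+1) - 1.
By day 0: 2^1 - 1 = 1
By day 1: 2^2 - 1 = 3
By day 2: 2^3 - 1 = 7
By day 3: 2^4 - 1 = 15
By day 4: 2^5 - 1 = 31
By day 5: 2^6 - 1 = 63
By day 5: 63 surreal numbers.

63


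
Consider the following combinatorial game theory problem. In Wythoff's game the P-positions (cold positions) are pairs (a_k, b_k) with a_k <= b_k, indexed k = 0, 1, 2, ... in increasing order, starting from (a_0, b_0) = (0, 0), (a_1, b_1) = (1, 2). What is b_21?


By Wythoff's theorem, a_k = floor(k * phi) and b_k = floor(k * phi^2) = a_k + k, where phi = (1 + sqrt(5))/2 is the golden ratio.
phi = (1 + sqrt(5))/2 = 1.618034
phi^2 = phi + 1 = 2.618034
k = 21
k * phi^2 = 21 * 2.618034 = 54.978714
b_21 = floor(k * phi^2) = 54 (check: a_21 + k = 33 + 21 = 54)

54


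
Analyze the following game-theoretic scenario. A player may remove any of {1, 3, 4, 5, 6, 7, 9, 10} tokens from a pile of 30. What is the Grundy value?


The subtraction set is S = {1, 3, 4, 5, 6, 7, 9, 10}.
G(k) = mex{ G(k - s) : s in S, s <= k }. We compute iteratively: G(0) = 0.
G(1) = mex({0}) = 1
G(2) = mex({1}) = 0
G(3) = mex({0}) = 1
G(4) = mex({0, 1}) = 2
G(5) = mex({0, 1, 2}) = 3
G(6) = mex({0, 1, 3}) = 2
G(7) = mex({0, 1, 2}) = 3
G(8) = mex({0, 1, 2, 3}) = 4
G(9) = mex({0, 1, 2, 3, 4}) = 5
G(10) = mex({0, 1, 2, 3, 5}) = 4
G(11) = mex({0, 1, 2, 3, 4}) = 5
G(12) = mex({0, 1, 2, 3, 4, 5}) = 6
G(13) = mex({1, 2, 3, 4, 5, 6}) = 0
G(14) = mex({0, 2, 3, 4, 5}) = 1
G(15) = mex({1, 2, 3, 4, 5, 6}) = 0
G(16) = mex({0, 2, 3, 4, 5, 6}) = 1
G(17) = mex({0, 1, 3, 4, 5, 6}) = 2
G(18) = mex({0, 1, 2, 4, 5, 6}) = 3
G(19) = mex({0, 1, 3, 4, 5, 6}) = 2
G(20) = mex({0, 1, 2, 4, 5}) = 3
G(21) = mex({0, 1, 2, 3, 5, 6}) = 4
G(22) = mex({0, 1, 2, 3, 4, 6}) = 5
Observe that G(13)..G(22) = 0, 1, 0, 1, 2, 3, 2, 3, 4, 5 repeats G(0)..G(9) = 0, 1, 0, 1, 2, 3, 2, 3, 4, 5.
For k >= max(S) = 10, G(k) is determined by the previous 10 values G(k-10)..G(k-1); a window of 10 consecutive values has recurred shifted by 13, so by induction G(k + 13) = G(k) for all k >= 0: the sequence is periodic from the start with period 13.
One period: G(0..12) = 0, 1, 0, 1, 2, 3, 2, 3, 4, 5, 4, 5, 6.
30 mod 13 = 4, so G(30) = G(4) = 2.

2


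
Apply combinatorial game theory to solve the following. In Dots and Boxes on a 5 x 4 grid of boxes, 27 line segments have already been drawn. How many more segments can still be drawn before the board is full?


Grid: 5 x 4 boxes, i.e. 6 rows and 5 columns of dots.
Horizontal edges: (rows + 1) * cols = 6 * 4 = 24
Vertical edges: rows * (cols + 1) = 5 * 5 = 25
Total edges: 24 + 25 = 49
Edges drawn: 27
Remaining: 49 - 27 = 22

22


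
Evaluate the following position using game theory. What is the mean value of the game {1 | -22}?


Game = {1 | -22}, a switch {a | b} with numbers a > b.
Its thermograph has left wall a - t and right wall b + t, which meet at t = (a - b)/2, where both equal (a + b)/2. So the mast (mean value) is at (a + b)/2.
Mean = (1 + (-22))/2 = -21/2 = -21/2

-21/2


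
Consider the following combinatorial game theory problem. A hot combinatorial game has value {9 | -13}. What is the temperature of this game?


The game is {9 | -13}, a switch {a | b} with numbers a > b.
Cooling {a | b} by t gives {a - t | b + t}, which stops being hot when a - t = b + t, i.e. at t = (a - b)/2. So the temperature of a switch is (a - b)/2.
Temperature = (Left option - Right option) / 2
= (9 - (-13)) / 2
= 22 / 2
= 11

11


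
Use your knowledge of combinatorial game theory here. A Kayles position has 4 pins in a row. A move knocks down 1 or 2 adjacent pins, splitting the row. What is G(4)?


Kayles: a move removes 1 or 2 adjacent pins from a contiguous row.
Removing pins from a row of k leaves two independent rows (a, b) with a + b = k - 1 (one pin) or a + b = k - 2 (two pins); an end removal gives a = 0.
By Sprague-Grundy, G(k) = mex{ G(a) XOR G(b) } over all these splits. G(0) = 0.
G(1): splits (0,0):0^0=0 -> mex({0}) = 1
G(2): splits (0,1):0^1=1 (0,0):0^0=0 -> mex({0, 1}) = 2
G(3): splits (0,2):0^2=2 (1,1):1^1=0 (0,1):0^1=1 -> mex({0, 1, 2}) = 3
G(4): splits (0,3):0^3=3 (1,2):1^2=3 (0,2):0^2=2 (1,1):1^1=0 -> mex({0, 2, 3}) = 1
Therefore G(4) = 1.

1


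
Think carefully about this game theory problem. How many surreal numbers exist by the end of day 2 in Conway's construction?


Day 0: {|} = 0 is born. Count = 1.
Day n: the number of surreal numbers born by day n is 2^(n+1) - 1.
By day 0: 2^1 - 1 = 1
By day 1: 2^2 - 1 = 3
By day 2: 2^3 - 1 = 7
By day 2: 7 surreal numbers.

7


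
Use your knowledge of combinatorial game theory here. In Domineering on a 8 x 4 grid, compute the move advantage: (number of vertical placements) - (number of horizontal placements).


Board is 8 x 4 (rows x cols).
Left (vertical) placements: (rows-1) * cols = 7 * 4 = 28
Right (horizontal) placements: rows * (cols-1) = 8 * 3 = 24
Advantage = Left - Right = 28 - 24 = 4

4


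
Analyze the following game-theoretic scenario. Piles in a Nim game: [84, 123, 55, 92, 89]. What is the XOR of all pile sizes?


We need the XOR (exclusive or) of all pile sizes.
After XOR-ing pile 1 (size 84): 0 XOR 84 = 84
After XOR-ing pile 2 (size 123): 84 XOR 123 = 47
After XOR-ing pile 3 (size 55): 47 XOR 55 = 24
After XOR-ing pile 4 (size 92): 24 XOR 92 = 68
After XOR-ing pile 5 (size 89): 68 XOR 89 = 29
The Nim-value of this position is 29.

29


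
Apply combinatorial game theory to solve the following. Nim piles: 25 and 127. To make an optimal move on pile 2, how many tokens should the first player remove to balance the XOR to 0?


Piles: 25 and 127
Current XOR: 25 XOR 127 = 102 (non-zero, so this is an N-position).
To make the XOR zero, we need to find a move that balances the piles.
For pile 2 (size 127): target = 127 XOR 102 = 25
We reduce pile 2 from 127 to 25.
Tokens removed: 127 - 25 = 102
Verification: 25 XOR 25 = 0

102


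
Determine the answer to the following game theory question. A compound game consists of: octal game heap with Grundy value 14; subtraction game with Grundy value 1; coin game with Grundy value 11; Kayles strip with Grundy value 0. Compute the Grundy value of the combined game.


By the Sprague-Grundy theorem, the Grundy value of a sum of games is the XOR of individual Grundy values.
octal game heap: Grundy value = 14. Running XOR: 0 XOR 14 = 14
subtraction game: Grundy value = 1. Running XOR: 14 XOR 1 = 15
coin game: Grundy value = 11. Running XOR: 15 XOR 11 = 4
Kayles strip: Grundy value = 0. Running XOR: 4 XOR 0 = 4
The combined Grundy value is 4.

4


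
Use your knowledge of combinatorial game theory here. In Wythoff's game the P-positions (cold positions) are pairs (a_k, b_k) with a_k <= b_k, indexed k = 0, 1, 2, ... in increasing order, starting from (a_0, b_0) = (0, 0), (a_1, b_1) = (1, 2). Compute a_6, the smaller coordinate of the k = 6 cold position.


By Wythoff's theorem, a_k = floor(k * phi) and b_k = floor(k * phi^2) = a_k + k, where phi = (1 + sqrt(5))/2 is the golden ratio.
phi = (1 + sqrt(5))/2 = 1.618034
k = 6
k * phi = 6 * 1.618034 = 9.708204
a_6 = floor(k * phi) = 9

9


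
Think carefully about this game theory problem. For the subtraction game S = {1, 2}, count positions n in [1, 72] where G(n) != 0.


Subtraction set S = {1, 2}, so G(n) = n mod 3.
G(n) = 0 when n is a multiple of 3.
Multiples of 3 in [1, 72]: 24
N-positions (nonzero Grundy) = 72 - 24 = 48

48


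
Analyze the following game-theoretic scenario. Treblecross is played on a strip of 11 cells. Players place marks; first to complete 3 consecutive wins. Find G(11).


Treblecross: place X on empty cells; 3-in-a-row wins.
Playing within two cells of an existing X lets the opponent win at once, so sensible play treats the cells i-2..i+2 around each X as dead. The player left with no safe cell loses, so this is a normal-play take-away game on strips of safe cells.
Placing X at cell i (0-indexed) of a strip of k safe cells leaves independent strips of sizes max(0, i-2) and max(0, k-i-3). Hence G(k) = mex{ G(max(0,i-2)) XOR G(max(0,k-i-3)) : 0 <= i < k }, with G(0) = 0.
G(1): splits (0,0):0^0=0 -> mex({0}) = 1
G(2): splits (0,0):0^0=0 -> mex({0}) = 1
G(3): splits (0,0):0^0=0 -> mex({0}) = 1
G(4): splits (0,1):0^1=1 (0,0):0^0=0 -> mex({0, 1}) = 2
G(5): splits (0,2):0^1=1 (0,1):0^1=1 (0,0):0^0=0 -> mex({0, 1}) = 2
G(6) = mex({1}) = 0
G(7) = mex({0, 1, 2}) = 3
G(8) = mex({0, 1, 2}) = 3
G(9) = mex({0, 2}) = 1
G(10) = mex({0, 2, 3}) = 1
G(11) = mex({0, 3}) = 1
Therefore G(11) = 1.

1


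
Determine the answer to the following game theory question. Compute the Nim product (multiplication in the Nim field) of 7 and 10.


Nim multiplication is bilinear over XOR: (u XOR v) * w = (u*w) XOR (v*w).
So we split each operand into its bit components and XOR the pairwise Nim products.
7 = 1 + 2 + 4 (as XOR of powers of 2).
10 = 2 + 8 (as XOR of powers of 2).
Using the standard Nim-product table on single bits:
  2*2 = 3,   2*4 = 8,   2*8 = 12,
  4*4 = 6,   4*8 = 11,  8*8 = 13,
and  1*x = x (identity), k*l = l*k (commutative).
Pairwise Nim products:
  1 * 2 = 2
  1 * 8 = 8
  2 * 2 = 3
  2 * 8 = 12
  4 * 2 = 8
  4 * 8 = 11
XOR them: 2 XOR 8 XOR 3 XOR 12 XOR 8 XOR 11 = 6.
Result: 7 * 10 = 6 (in Nim).

6


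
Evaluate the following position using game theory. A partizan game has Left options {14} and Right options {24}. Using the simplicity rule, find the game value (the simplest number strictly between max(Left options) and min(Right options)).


Left options: {14}, max = 14
Right options: {24}, min = 24
All options are numbers and max(Left) < min(Right), so by the simplicity theorem the value is the simplest (earliest-born) number strictly between 14 and 24.
Integers 15 through 23 all lie strictly between 14 and 24.
Among integers, the simplest (lowest birthday = smallest |n|; 0 is born on day 0, +-n on day n) is 15.
No non-integer in the interval can be simpler: if x is a non-integer in the interval, then floor(x) or ceil(x) also lies in the interval (the interval contains an integer), and both are proper prefixes of x's sign expansion, i.e. born earlier. So the game value is 15.
Game value = 15

15


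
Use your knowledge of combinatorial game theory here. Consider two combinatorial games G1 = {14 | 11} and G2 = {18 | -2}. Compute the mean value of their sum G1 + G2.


G1 = {14 | 11}, G2 = {18 | -2}
Each is a switch {a | b} with numbers a > b; its mean value is (a + b)/2, and mean value is additive over game sums: m(G1 + G2) = m(G1) + m(G2).
Mean of G1 = (14 + (11))/2 = 25/2 = 25/2
Mean of G2 = (18 + (-2))/2 = 16/2 = 8
Mean of G1 + G2 = 25/2 + 8 = 41/2

41/2


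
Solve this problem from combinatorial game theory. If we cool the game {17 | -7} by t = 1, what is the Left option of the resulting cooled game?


Original game: {17 | -7} (a switch {a | b} with a > b).
Cooling by t (for t below the temperature (a - b)/2 = 12) taxes each move by t: {a | b} cooled by t is {a - t | b + t}.
Cooling amount: t = 1
Cooled Left option: 17 - 1 = 16
Cooled Right option: -7 + 1 = -6
Cooled game: {16 | -6}
Left option = 16

16


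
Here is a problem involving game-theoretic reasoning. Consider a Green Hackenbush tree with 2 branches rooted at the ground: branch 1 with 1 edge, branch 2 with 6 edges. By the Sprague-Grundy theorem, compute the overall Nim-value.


The tree has 2 branches from the ground vertex.
In Green Hackenbush, the Nim-value of a simple path of length k is k.
Branch 1: length 1, Nim-value = 1
Branch 2: length 6, Nim-value = 6
Total Nim-value = XOR of all branch values:
0 XOR 1 = 1
1 XOR 6 = 7
Nim-value of the tree = 7

7


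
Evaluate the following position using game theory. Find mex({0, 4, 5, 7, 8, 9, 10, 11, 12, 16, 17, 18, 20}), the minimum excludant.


Set = {0, 4, 5, 7, 8, 9, 10, 11, 12, 16, 17, 18, 20}
0 is in the set.
1 is NOT in the set. This is the mex.
mex = 1

1


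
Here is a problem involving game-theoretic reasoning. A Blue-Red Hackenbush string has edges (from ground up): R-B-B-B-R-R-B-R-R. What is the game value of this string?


Edges (from ground): R-B-B-B-R-R-B-R-R
By Berlekamp's sign-expansion rule, a Blue-Red Hackenbush stalk has the value of the surreal number whose sign sequence is the edge sequence with B -> + and R -> -.
Sign sequence: -+++--+--
Trace the sign expansion in the surreal number tree, starting from 0:
Edge 1: R (sign -) -> bounds (-inf, 0), value = -1
Edge 2: B (sign +) -> bounds (-1, 0), value = -1/2
Edge 3: B (sign +) -> bounds (-1/2, 0), value = -1/4
Edge 4: B (sign +) -> bounds (-1/4, 0), value = -1/8
Edge 5: R (sign -) -> bounds (-1/4, -1/8), value = -3/16
Edge 6: R (sign -) -> bounds (-1/4, -3/16), value = -7/32
Edge 7: B (sign +) -> bounds (-7/32, -3/16), value = -13/64
Edge 8: R (sign -) -> bounds (-7/32, -13/64), value = -27/128
Edge 9: R (sign -) -> bounds (-7/32, -27/128), value = -55/256
Game value = -55/256

-55/256


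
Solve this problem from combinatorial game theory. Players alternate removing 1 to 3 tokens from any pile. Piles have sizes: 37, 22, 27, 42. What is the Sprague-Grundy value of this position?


Subtraction set: {1, 2, 3}
For this subtraction set, G(n) = n mod 4 (period = max + 1 = 4).
Pile 1 (size 37): G(37) = 37 mod 4 = 1
Pile 2 (size 22): G(22) = 22 mod 4 = 2
Pile 3 (size 27): G(27) = 27 mod 4 = 3
Pile 4 (size 42): G(42) = 42 mod 4 = 2
Total Grundy value = XOR of all: 1 XOR 2 XOR 3 XOR 2 = 2

2


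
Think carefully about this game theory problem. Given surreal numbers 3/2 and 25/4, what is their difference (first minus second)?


x = 3/2, y = 25/4
Converting to common denominator: 4
x = 6/4, y = 25/4
x - y = 3/2 - 25/4 = -19/4

-19/4


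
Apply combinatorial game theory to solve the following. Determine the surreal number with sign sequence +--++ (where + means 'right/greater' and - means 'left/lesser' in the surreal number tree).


Sign expansion: +--++
Rule: track bounds (lo, hi), initially (-inf, +inf). On '+', the current value becomes lo and we move to the simplest number in (value, hi): value + 1 if hi = +inf, otherwise the midpoint (value + hi)/2. On '-', the current value becomes hi and we move to value - 1 if lo = -inf, otherwise the midpoint (lo + value)/2.
Start at 0.
Step 1: sign = +, move right. Bounds: (0, +inf). Value = 1
Step 2: sign = -, move left. Bounds: (0, 1). Value = 1/2
Step 3: sign = -, move left. Bounds: (0, 1/2). Value = 1/4
Step 4: sign = +, move right. Bounds: (1/4, 1/2). Value = 3/8
Step 5: sign = +, move right. Bounds: (3/8, 1/2). Value = 7/16
The surreal number with sign expansion +--++ is 7/16.

7/16


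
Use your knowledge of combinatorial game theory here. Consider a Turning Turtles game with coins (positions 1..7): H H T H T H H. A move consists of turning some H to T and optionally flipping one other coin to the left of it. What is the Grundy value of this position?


Coins: H H T H T H H
Key fact: a single head at position k behaves exactly like a Nim heap of size k (turning it to T and optionally flipping a coin at j < k corresponds to moving the heap from k to j, or to 0), and heads combine as a disjunctive sum (two heads at the same place would cancel, matching j XOR j = 0). So the Nim-value is the XOR of the 1-indexed positions of the heads.
Face-up positions (1-indexed): [1, 2, 4, 6, 7]
XOR 0 with 1: 0 XOR 1 = 1
XOR 1 with 2: 1 XOR 2 = 3
XOR 3 with 4: 3 XOR 4 = 7
XOR 7 with 6: 7 XOR 6 = 1
XOR 1 with 7: 1 XOR 7 = 6
Nim-value = 6

6


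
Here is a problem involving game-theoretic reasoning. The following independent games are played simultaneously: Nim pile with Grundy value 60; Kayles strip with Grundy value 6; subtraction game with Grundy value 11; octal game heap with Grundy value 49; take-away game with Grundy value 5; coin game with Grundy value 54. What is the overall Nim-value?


By the Sprague-Grundy theorem, the Grundy value of a sum of games is the XOR of individual Grundy values.
Nim pile: Grundy value = 60. Running XOR: 0 XOR 60 = 60
Kayles strip: Grundy value = 6. Running XOR: 60 XOR 6 = 58
subtraction game: Grundy value = 11. Running XOR: 58 XOR 11 = 49
octal game heap: Grundy value = 49. Running XOR: 49 XOR 49 = 0
take-away game: Grundy value = 5. Running XOR: 0 XOR 5 = 5
coin game: Grundy value = 54. Running XOR: 5 XOR 54 = 51
The combined Grundy value is 51.

51


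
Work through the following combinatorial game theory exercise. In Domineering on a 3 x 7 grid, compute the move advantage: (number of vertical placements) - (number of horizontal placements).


Board is 3 x 7 (rows x cols).
Left (vertical) placements: (rows-1) * cols = 2 * 7 = 14
Right (horizontal) placements: rows * (cols-1) = 3 * 6 = 18
Advantage = Left - Right = 14 - 18 = -4

-4


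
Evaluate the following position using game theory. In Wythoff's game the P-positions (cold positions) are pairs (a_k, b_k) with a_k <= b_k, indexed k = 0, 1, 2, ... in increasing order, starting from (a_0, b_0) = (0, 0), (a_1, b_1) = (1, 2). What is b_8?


By Wythoff's theorem, a_k = floor(k * phi) and b_k = floor(k * phi^2) = a_k + k, where phi = (1 + sqrt(5))/2 is the golden ratio.
phi = (1 + sqrt(5))/2 = 1.618034
phi^2 = phi + 1 = 2.618034
k = 8
k * phi^2 = 8 * 2.618034 = 20.944272
b_8 = floor(k * phi^2) = 20 (check: a_8 + k = 12 + 8 = 20)

20


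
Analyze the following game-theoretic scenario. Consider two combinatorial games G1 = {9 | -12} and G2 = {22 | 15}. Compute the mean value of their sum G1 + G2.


G1 = {9 | -12}, G2 = {22 | 15}
Each is a switch {a | b} with numbers a > b; its mean value is (a + b)/2, and mean value is additive over game sums: m(G1 + G2) = m(G1) + m(G2).
Mean of G1 = (9 + (-12))/2 = -3/2 = -3/2
Mean of G2 = (22 + (15))/2 = 37/2 = 37/2
Mean of G1 + G2 = -3/2 + 37/2 = 17

17


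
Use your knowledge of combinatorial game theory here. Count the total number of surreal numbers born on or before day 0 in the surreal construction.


Day 0: {|} = 0 is born. Count = 1.
Day n: the number of surreal numbers born by day n is 2^(n+1) - 1.
By day 0: 2^1 - 1 = 1
By day 0: 1 surreal numbers.

1


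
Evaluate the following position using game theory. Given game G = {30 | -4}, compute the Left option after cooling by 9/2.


Original game: {30 | -4} (a switch {a | b} with a > b).
Cooling by t (for t below the temperature (a - b)/2 = 17) taxes each move by t: {a | b} cooled by t is {a - t | b + t}.
Cooling amount: t = 9/2
Cooled Left option: 30 - 9/2 = 51/2
Cooled Right option: -4 + 9/2 = 1/2
Cooled game: {51/2 | 1/2}
Left option = 51/2

51/2


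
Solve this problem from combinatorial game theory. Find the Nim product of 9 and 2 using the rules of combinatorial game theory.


Nim multiplication is bilinear over XOR: (u XOR v) * w = (u*w) XOR (v*w).
So we split each operand into its bit components and XOR the pairwise Nim products.
9 = 1 + 8 (as XOR of powers of 2).
2 = 2 (as XOR of powers of 2).
Using the standard Nim-product table on single bits:
  2*2 = 3,   2*4 = 8,   2*8 = 12,
  4*4 = 6,   4*8 = 11,  8*8 = 13,
and  1*x = x (identity), k*l = l*k (commutative).
Pairwise Nim products:
  1 * 2 = 2
  8 * 2 = 12
XOR them: 2 XOR 12 = 14.
Result: 9 * 2 = 14 (in Nim).

14


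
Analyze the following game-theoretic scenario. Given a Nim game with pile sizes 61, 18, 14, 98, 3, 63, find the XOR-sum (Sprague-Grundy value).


We need the XOR (exclusive or) of all pile sizes.
After XOR-ing pile 1 (size 61): 0 XOR 61 = 61
After XOR-ing pile 2 (size 18): 61 XOR 18 = 47
After XOR-ing pile 3 (size 14): 47 XOR 14 = 33
After XOR-ing pile 4 (size 98): 33 XOR 98 = 67
After XOR-ing pile 5 (size 3): 67 XOR 3 = 64
After XOR-ing pile 6 (size 63): 64 XOR 63 = 127
The Nim-value of this position is 127.

127


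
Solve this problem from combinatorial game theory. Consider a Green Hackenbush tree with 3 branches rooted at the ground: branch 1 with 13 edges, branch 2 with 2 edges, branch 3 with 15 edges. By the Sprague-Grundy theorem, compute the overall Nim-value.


The tree has 3 branches from the ground vertex.
In Green Hackenbush, the Nim-value of a simple path of length k is k.
Branch 1: length 13, Nim-value = 13
Branch 2: length 2, Nim-value = 2
Branch 3: length 15, Nim-value = 15
Total Nim-value = XOR of all branch values:
0 XOR 13 = 13
13 XOR 2 = 15
15 XOR 15 = 0
Nim-value of the tree = 0

0


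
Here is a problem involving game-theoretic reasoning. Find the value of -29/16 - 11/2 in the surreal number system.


x = -29/16, y = 11/2
Converting to common denominator: 16
x = -29/16, y = 88/16
x - y = -29/16 - 11/2 = -117/16

-117/16


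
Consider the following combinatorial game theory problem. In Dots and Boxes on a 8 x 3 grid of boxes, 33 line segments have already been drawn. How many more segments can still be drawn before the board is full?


Grid: 8 x 3 boxes, i.e. 9 rows and 4 columns of dots.
Horizontal edges: (rows + 1) * cols = 9 * 3 = 27
Vertical edges: rows * (cols + 1) = 8 * 4 = 32
Total edges: 27 + 32 = 59
Edges drawn: 33
Remaining: 59 - 33 = 26

26


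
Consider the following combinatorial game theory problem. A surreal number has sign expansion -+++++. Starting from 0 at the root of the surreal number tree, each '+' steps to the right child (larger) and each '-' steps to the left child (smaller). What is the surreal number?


Sign expansion: -+++++
Rule: track bounds (lo, hi), initially (-inf, +inf). On '+', the current value becomes lo and we move to the simplest number in (value, hi): value + 1 if hi = +inf, otherwise the midpoint (value + hi)/2. On '-', the current value becomes hi and we move to value - 1 if lo = -inf, otherwise the midpoint (lo + value)/2.
Start at 0.
Step 1: sign = -, move left. Bounds: (-inf, 0). Value = -1
Step 2: sign = +, move right. Bounds: (-1, 0). Value = -1/2
Step 3: sign = +, move right. Bounds: (-1/2, 0). Value = -1/4
Step 4: sign = +, move right. Bounds: (-1/4, 0). Value = -1/8
Step 5: sign = +, move right. Bounds: (-1/8, 0). Value = -1/16
Step 6: sign = +, move right. Bounds: (-1/16, 0). Value = -1/32
The surreal number with sign expansion -+++++ is -1/32.

-1/32


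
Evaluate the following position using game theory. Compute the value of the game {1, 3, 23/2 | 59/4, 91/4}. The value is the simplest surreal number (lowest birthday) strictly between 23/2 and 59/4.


Left options: {1, 3, 23/2}, max = 23/2
Right options: {59/4, 91/4}, min = 59/4
All options are numbers and max(Left) < min(Right), so by the simplicity theorem the value is the simplest (earliest-born) number strictly between 23/2 and 59/4.
Integers 12 through 14 all lie strictly between 23/2 and 59/4.
Among integers, the simplest (lowest birthday = smallest |n|; 0 is born on day 0, +-n on day n) is 12.
No non-integer in the interval can be simpler: if x is a non-integer in the interval, then floor(x) or ceil(x) also lies in the interval (the interval contains an integer), and both are proper prefixes of x's sign expansion, i.e. born earlier. So the game value is 12.
Game value = 12

12


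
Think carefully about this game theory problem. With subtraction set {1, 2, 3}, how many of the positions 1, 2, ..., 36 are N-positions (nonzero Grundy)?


Subtraction set S = {1, 2, 3}, so G(n) = n mod 4.
G(n) = 0 when n is a multiple of 4.
Multiples of 4 in [1, 36]: 9
N-positions (nonzero Grundy) = 36 - 9 = 27

27
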